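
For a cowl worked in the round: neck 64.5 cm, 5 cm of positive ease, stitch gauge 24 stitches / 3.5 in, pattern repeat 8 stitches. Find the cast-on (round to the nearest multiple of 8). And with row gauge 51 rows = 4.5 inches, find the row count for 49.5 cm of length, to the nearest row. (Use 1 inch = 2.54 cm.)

Cast on 184 stitches; work 221 rows.

Finished = 64.5 + 5 = 69.5 cm.
69.5 cm × 1/2.54 = 27.36 inches.
24/3.5 = 6.857 sts per in; 27.36 × 6.857 = 187.63 sts.
Nearest multiple of 8 → 184.
49.5 cm = 19.49 inches; × 11.333 = 220.87 → 221 rows.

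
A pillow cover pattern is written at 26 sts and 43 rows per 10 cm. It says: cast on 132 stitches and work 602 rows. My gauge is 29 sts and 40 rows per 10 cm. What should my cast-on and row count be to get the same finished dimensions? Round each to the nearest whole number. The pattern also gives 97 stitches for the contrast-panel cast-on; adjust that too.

Cast on 147 stitches; work 560 rows; contrast-panel cast-on 108 stitches.

Stitches: 132 × 29/26 = 147.23 → 147.
Rows: 602 × 40/43 = 560.00 → 560.
contrast-panel cast-on: 97 × 29/26 = 108.19 → 108.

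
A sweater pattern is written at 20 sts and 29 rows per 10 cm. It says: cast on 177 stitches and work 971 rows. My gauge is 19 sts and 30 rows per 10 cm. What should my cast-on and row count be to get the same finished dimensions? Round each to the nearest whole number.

Stitches: 177 × 19/20 = 168.15 → 168.
Rows: 971 × 30/29 = 1004.48 → 1004.

Cast on 168 stitches; work 1004 rows.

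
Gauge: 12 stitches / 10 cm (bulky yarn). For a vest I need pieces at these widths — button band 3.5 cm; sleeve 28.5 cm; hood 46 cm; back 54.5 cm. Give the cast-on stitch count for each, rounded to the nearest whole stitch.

Rate = 12/10 = 1.2 sts per cm.
button band: 3.5 × 1.2 = 4.20 → 4.
sleeve: 28.5 × 1.2 = 34.20 → 34.
hood: 46 × 1.2 = 55.20 → 55.
back: 54.5 × 1.2 = 65.40 → 65.

button band 4; sleeve 34; hood 55; back 65.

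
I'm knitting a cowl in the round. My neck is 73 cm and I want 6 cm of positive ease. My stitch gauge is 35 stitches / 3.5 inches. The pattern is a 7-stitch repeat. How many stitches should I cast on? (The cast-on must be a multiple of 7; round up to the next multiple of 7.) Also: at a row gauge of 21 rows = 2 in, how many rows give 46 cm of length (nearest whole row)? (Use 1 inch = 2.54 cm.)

Cast on 315 stitches; work 190 rows.

Finished = 73 + 6 = 79 cm.
79 cm × 1/2.54 = 31.10 inches.
35/3.5 = 10 sts per in; 31.10 × 10 = 311.02 sts.
Next multiple of 7 → 315.
46 cm = 18.11 inches; × 10.5 = 190.16 → 190 rows.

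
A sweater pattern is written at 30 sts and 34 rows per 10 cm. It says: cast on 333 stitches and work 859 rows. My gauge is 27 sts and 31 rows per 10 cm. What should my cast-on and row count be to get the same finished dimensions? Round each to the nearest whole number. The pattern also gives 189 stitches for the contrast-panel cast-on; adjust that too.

Stitches: 333 × 27/30 = 299.70 → 300.
Rows: 859 × 31/34 = 783.21 → 783.
contrast-panel cast-on: 189 × 27/30 = 170.10 → 170.

Cast on 300 stitches; work 783 rows; contrast-panel cast-on 170 stitches.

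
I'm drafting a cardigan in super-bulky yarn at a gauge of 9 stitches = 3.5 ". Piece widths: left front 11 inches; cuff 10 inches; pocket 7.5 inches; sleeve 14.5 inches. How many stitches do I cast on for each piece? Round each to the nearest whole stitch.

Rate = 9/3.5 = 2.571 sts per in.
left front: 11 × 2.571 = 28.29 → 28.
cuff: 10 × 2.571 = 25.71 → 26.
pocket: 7.5 × 2.571 = 19.29 → 19.
sleeve: 14.5 × 2.571 = 37.29 → 37.

left front 28; cuff 26; pocket 19; sleeve 37.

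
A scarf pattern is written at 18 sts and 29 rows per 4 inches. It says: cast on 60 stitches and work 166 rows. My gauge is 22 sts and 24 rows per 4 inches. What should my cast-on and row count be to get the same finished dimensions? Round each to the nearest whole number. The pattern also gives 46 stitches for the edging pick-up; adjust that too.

Cast on 73 stitches; work 137 rows; edging pick-up 56 stitches.

Stitches: 60 × 22/18 = 73.33 → 73.
Rows: 166 × 24/29 = 137.38 → 137.
edging pick-up: 46 × 22/18 = 56.22 → 56.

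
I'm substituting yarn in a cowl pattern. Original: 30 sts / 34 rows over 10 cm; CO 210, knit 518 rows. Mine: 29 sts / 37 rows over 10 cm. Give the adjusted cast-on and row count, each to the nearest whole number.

Cast on 203 stitches; work 564 rows.

Stitches: 210 × 29/30 = 203.00 → 203.
Rows: 518 × 37/34 = 563.71 → 564.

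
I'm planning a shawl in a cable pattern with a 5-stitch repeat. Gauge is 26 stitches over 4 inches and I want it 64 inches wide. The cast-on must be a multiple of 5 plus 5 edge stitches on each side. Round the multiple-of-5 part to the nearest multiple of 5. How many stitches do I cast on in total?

CO 415 sts.

26 / 4 = 6.5 sts per inch.
64 × 6.5 = 416.00 sts.
Less 10 edge sts → 406.00 for the repeat.
Nearest multiple of 5: 405.
Add back 10 edge sts → 415.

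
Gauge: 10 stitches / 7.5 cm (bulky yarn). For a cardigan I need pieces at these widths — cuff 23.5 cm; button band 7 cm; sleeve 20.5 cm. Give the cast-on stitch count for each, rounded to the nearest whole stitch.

Rate = 10/7.5 = 1.333 sts per cm.
cuff: 23.5 × 1.333 = 31.33 → 31.
button band: 7 × 1.333 = 9.33 → 9.
sleeve: 20.5 × 1.333 = 27.33 → 27.

cuff 31; button band 9; sleeve 27.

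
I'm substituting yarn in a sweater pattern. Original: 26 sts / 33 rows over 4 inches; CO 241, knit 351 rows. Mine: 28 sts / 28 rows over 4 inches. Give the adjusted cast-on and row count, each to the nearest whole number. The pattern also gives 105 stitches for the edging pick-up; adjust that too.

Cast on 260 stitches; work 298 rows; edging pick-up 113 stitches.

Stitches: 241 × 28/26 = 259.54 → 260.
Rows: 351 × 28/33 = 297.82 → 298.
edging pick-up: 105 × 28/26 = 113.08 → 113.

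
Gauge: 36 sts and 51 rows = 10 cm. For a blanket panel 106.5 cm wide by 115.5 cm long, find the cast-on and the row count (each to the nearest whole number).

Stitch gauge = 36/10 = 3.6 sts/cm; 106.5 × 3.6 = 383.40 → 383 sts.
Row gauge = 51/10 = 5.1 rows/cm; 115.5 × 5.1 = 589.05 → 589 rows.

Cast on 383 stitches and work 589 rows.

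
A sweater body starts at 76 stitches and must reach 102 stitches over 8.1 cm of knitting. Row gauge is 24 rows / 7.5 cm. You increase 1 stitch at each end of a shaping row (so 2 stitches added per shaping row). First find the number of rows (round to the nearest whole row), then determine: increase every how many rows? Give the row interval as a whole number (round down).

Rows = 8.1 × 3.2 = 25.9 → 26 rows.
Stitches to add: 26 → 13 shaping rows (at 2 st each).
26 / 13 = 2.00 → every 2 rows.

Increase every 2nd row.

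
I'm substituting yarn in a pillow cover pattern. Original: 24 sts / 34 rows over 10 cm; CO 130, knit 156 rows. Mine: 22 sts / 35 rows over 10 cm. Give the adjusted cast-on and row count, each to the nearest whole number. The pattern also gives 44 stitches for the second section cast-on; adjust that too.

Cast on 119 stitches; work 161 rows; second section cast-on 40 stitches.

Stitches: 130 × 22/24 = 119.17 → 119.
Rows: 156 × 35/34 = 160.59 → 161.
second section cast-on: 44 × 22/24 = 40.33 → 40.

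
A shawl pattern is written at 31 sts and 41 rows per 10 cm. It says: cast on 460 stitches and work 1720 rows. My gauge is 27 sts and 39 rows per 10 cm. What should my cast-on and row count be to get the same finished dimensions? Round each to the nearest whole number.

Cast on 401 stitches; work 1636 rows.

Stitches: 460 × 27/31 = 400.65 → 401.
Rows: 1720 × 39/41 = 1636.10 → 1636.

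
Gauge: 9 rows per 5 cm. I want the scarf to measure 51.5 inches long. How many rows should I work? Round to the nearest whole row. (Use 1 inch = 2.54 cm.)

Work 235 rows.

51.5 in = 130.81 cm.
9 rows / 5 cm = 1.8 rows per cm.
130.81 × 1.8 = 235.46 rows.
Round to nearest → 235.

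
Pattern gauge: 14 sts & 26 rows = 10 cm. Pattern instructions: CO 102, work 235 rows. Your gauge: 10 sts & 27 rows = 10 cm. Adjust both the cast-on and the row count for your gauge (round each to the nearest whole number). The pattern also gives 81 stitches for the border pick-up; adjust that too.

Cast on 73 stitches; work 244 rows; border pick-up 58 stitches.

Stitches: 102 × 10/14 = 72.86 → 73.
Rows: 235 × 27/26 = 244.04 → 244.
border pick-up: 81 × 10/14 = 57.86 → 58.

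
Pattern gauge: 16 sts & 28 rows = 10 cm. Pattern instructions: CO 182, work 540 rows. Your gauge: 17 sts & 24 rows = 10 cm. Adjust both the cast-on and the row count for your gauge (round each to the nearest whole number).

Cast on 193 stitches; work 463 rows.

Stitches: 182 × 17/16 = 193.38 → 193.
Rows: 540 × 24/28 = 462.86 → 463.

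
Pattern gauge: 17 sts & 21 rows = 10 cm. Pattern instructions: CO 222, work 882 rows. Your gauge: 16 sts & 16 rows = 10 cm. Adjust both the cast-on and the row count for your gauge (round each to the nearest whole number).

Stitches: 222 × 16/17 = 208.94 → 209.
Rows: 882 × 16/21 = 672.00 → 672.

Cast on 209 stitches; work 672 rows.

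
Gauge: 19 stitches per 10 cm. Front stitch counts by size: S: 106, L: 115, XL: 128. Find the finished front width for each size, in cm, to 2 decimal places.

19/10 = 1.9 sts per cm.
S: 106 / 1.9 = 55.789 → 55.79 cm.
L: 115 / 1.9 = 60.526 → 60.53 cm.
XL: 128 / 1.9 = 67.368 → 67.37 cm.

S 55.79 cm; L 60.53 cm; XL 67.37 cm.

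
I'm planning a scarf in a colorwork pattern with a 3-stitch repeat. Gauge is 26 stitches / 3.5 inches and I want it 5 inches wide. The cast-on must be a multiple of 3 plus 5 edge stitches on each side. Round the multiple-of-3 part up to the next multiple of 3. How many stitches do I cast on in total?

26 / 3.5 = 7.429 sts per inch.
5 × 7.429 = 37.14 sts.
Less 10 edge sts → 27.14 for the repeat.
Next multiple of 3: 30.
Add back 10 edge sts → 40.

Cast on 40 stitches.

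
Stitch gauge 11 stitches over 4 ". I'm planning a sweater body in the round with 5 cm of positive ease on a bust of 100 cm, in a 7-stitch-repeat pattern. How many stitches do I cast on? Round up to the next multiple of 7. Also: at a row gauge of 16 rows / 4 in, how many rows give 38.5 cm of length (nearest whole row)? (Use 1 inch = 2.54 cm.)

Finished = 100 + 5 = 105 cm.
105 cm × 1/2.54 = 41.34 inches.
11/4 = 2.75 sts per in; 41.34 × 2.75 = 113.68 sts.
Next multiple of 7 → 119.
38.5 cm = 15.16 inches; × 4 = 60.63 → 61 rows.

Cast on 119 stitches; work 61 rows.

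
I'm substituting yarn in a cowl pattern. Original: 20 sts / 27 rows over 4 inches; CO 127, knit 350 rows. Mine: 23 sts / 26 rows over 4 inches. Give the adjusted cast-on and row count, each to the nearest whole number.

Stitches: 127 × 23/20 = 146.05 → 146.
Rows: 350 × 26/27 = 337.04 → 337.

Cast on 146 stitches; work 337 rows.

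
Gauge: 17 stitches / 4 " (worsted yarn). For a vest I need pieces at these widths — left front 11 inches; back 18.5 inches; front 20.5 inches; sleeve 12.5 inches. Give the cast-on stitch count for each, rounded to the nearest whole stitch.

left front 47; back 79; front 87; sleeve 53.

Rate = 17/4 = 4.25 sts per in.
left front: 11 × 4.25 = 46.75 → 47.
back: 18.5 × 4.25 = 78.62 → 79.
front: 20.5 × 4.25 = 87.12 → 87.
sleeve: 12.5 × 4.25 = 53.12 → 53.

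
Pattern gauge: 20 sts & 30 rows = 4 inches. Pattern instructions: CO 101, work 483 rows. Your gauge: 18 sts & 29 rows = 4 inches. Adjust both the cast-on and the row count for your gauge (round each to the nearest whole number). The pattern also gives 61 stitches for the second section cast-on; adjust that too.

Stitches: 101 × 18/20 = 90.90 → 91.
Rows: 483 × 29/30 = 466.90 → 467.
second section cast-on: 61 × 18/20 = 54.90 → 55.

Cast on 91 stitches; work 467 rows; second section cast-on 55 stitches.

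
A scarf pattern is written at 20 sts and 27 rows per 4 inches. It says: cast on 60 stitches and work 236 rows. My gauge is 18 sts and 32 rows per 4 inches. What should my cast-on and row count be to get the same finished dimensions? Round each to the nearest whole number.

Cast on 54 stitches; work 280 rows.

Stitches: 60 × 18/20 = 54.00 → 54.
Rows: 236 × 32/27 = 279.70 → 280.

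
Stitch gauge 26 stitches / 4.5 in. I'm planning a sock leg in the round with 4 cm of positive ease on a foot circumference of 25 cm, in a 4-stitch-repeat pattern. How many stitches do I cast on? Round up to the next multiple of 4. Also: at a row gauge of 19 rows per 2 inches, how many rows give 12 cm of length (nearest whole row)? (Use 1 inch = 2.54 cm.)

Finished = 25 + 4 = 29 cm.
29 cm × 1/2.54 = 11.42 inches.
26/4.5 = 5.778 sts per in; 11.42 × 5.778 = 65.97 sts.
Next multiple of 4 → 68.
12 cm = 4.72 inches; × 9.5 = 44.88 → 45 rows.

Cast on 68 stitches; work 45 rows.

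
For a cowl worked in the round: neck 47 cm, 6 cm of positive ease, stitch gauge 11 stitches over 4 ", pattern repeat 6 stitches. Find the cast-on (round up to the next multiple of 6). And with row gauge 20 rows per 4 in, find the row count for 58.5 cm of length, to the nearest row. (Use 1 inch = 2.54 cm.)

Finished = 47 + 6 = 53 cm.
53 cm × 1/2.54 = 20.87 inches.
11/4 = 2.75 sts per in; 20.87 × 2.75 = 57.38 sts.
Next multiple of 6 → 60.
58.5 cm = 23.03 inches; × 5 = 115.16 → 115 rows.

Cast on 60 stitches; work 115 rows.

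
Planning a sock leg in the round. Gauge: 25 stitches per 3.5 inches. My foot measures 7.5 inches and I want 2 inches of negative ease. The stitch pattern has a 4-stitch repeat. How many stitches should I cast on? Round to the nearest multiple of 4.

Finished = 7.5 − 2 = 5.5 inches.
25 / 3.5 = 7.143 sts/in.
5.5 × 7.143 = 39.29 sts.
Nearest multiple of 4: 40.

CO 40 sts.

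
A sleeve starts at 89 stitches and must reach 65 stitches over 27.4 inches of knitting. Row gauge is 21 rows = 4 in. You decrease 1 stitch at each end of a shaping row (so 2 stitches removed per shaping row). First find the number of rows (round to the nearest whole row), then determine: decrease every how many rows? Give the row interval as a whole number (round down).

Rows = 27.4 × 5.25 = 143.8 → 144 rows.
Stitches to remove: 24 → 12 shaping rows (at 2 st each).
144 / 12 = 12.00 → every 12 rows.

Decrease every 12th row.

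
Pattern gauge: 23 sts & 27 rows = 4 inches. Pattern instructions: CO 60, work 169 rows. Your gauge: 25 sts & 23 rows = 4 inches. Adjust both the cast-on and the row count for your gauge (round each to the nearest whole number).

Cast on 65 stitches; work 144 rows.

Stitches: 60 × 25/23 = 65.22 → 65.
Rows: 169 × 23/27 = 143.96 → 144.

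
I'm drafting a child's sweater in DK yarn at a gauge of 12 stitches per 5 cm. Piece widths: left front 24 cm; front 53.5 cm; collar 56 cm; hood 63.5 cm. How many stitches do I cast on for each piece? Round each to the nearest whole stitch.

left front 58; front 128; collar 134; hood 152.

Rate = 12/5 = 2.4 sts per cm.
left front: 24 × 2.4 = 57.60 → 58.
front: 53.5 × 2.4 = 128.40 → 128.
collar: 56 × 2.4 = 134.40 → 134.
hood: 63.5 × 2.4 = 152.40 → 152.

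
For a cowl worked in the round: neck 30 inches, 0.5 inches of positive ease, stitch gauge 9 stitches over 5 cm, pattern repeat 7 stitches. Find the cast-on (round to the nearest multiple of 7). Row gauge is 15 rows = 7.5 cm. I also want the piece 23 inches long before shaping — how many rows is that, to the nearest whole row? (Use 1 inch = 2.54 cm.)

Cast on 140 stitches; work 117 rows.

Finished = 30 + 0.5 = 30.5 inches.
30.5 inches × 2.54 = 77.47 cm.
9/5 = 1.8 sts per cm; 77.47 × 1.8 = 139.45 sts.
Nearest multiple of 7 → 140.
23 inches = 58.42 cm; × 2 = 116.84 → 117 rows.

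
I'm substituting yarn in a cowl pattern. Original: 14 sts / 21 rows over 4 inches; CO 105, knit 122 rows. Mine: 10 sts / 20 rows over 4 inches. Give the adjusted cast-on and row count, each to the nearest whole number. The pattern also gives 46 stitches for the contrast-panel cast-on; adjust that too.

Cast on 75 stitches; work 116 rows; contrast-panel cast-on 33 stitches.

Stitches: 105 × 10/14 = 75.00 → 75.
Rows: 122 × 20/21 = 116.19 → 116.
contrast-panel cast-on: 46 × 10/14 = 32.86 → 33.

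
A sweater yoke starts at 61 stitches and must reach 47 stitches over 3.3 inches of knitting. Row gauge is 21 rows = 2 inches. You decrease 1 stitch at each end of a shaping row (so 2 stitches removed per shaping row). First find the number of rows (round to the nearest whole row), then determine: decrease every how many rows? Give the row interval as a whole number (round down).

Decrease every 5th row.

Rows = 3.3 × 10.5 = 34.6 → 35 rows.
Stitches to remove: 14 → 7 shaping rows (at 2 st each).
35 / 7 = 5.00 → every 5 rows.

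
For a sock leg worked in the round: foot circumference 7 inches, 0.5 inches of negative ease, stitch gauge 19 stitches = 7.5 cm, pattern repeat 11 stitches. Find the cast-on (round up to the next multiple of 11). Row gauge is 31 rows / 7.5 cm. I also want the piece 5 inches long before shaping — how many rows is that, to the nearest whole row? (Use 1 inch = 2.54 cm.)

Cast on 44 stitches; work 52 rows.

Finished = 7 − 0.5 = 6.5 inches.
6.5 inches × 2.54 = 16.51 cm.
19/7.5 = 2.533 sts per cm; 16.51 × 2.533 = 41.83 sts.
Next multiple of 11 → 44.
5 inches = 12.70 cm; × 4.133 = 52.49 → 52 rows.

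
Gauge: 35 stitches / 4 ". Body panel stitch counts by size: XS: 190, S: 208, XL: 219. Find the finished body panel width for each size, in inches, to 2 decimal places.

35/4 = 8.75 sts per in.
XS: 190 / 8.75 = 21.714 → 21.71 in.
S: 208 / 8.75 = 23.771 → 23.77 in.
XL: 219 / 8.75 = 25.029 → 25.03 in.

XS 21.71 inches; S 23.77 inches; XL 25.03 inches.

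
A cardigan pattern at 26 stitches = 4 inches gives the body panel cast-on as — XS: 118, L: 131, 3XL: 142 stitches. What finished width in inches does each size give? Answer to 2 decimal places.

XS 18.15 inches; L 20.15 inches; 3XL 21.85 inches.

26/4 = 6.5 sts per in.
XS: 118 / 6.5 = 18.154 → 18.15 in.
L: 131 / 6.5 = 20.154 → 20.15 in.
3XL: 142 / 6.5 = 21.846 → 21.85 in.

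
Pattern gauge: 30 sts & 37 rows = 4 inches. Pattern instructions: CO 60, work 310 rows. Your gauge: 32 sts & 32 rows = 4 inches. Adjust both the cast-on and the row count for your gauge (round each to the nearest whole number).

Cast on 64 stitches; work 268 rows.

Stitches: 60 × 32/30 = 64.00 → 64.
Rows: 310 × 32/37 = 268.11 → 268.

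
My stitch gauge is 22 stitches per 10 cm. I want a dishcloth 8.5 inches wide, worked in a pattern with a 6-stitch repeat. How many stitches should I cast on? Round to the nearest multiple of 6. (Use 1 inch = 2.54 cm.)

8.5 in = 8.5 × 2.54 = 21.59 cm.
22 / 10 = 2.2 sts/cm.
21.59 × 2.2 = 47.50 sts.
→ 48.

Cast on 48 stitches.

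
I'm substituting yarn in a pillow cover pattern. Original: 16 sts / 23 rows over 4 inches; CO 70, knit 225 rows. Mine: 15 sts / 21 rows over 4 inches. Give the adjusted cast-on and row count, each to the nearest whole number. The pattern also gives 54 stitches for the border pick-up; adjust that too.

Cast on 66 stitches; work 205 rows; border pick-up 51 stitches.

Stitches: 70 × 15/16 = 65.62 → 66.
Rows: 225 × 21/23 = 205.43 → 205.
border pick-up: 54 × 15/16 = 50.62 → 51.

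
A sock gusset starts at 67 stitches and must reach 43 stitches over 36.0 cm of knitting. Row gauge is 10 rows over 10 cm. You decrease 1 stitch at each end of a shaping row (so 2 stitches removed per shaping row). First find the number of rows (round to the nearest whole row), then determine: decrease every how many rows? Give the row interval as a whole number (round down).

Decrease every 3rd row.

Rows = 36.0 × 1 = 36.0 → 36 rows.
Stitches to remove: 24 → 12 shaping rows (at 2 st each).
36 / 12 = 3.00 → every 3 rows.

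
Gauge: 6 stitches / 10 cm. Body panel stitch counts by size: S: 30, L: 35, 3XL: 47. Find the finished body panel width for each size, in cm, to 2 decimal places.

6/10 = 0.6 sts per cm.
S: 30 / 0.6 = 50.000 → 50.00 cm.
L: 35 / 0.6 = 58.333 → 58.33 cm.
3XL: 47 / 0.6 = 78.333 → 78.33 cm.

S 50.00 cm; L 58.33 cm; 3XL 78.33 cm.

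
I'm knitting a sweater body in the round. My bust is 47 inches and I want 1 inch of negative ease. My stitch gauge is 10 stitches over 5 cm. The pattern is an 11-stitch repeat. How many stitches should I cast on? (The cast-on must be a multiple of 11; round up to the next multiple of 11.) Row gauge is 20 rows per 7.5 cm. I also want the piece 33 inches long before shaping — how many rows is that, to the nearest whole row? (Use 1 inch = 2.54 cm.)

Cast on 242 stitches; work 224 rows.

Finished = 47 − 1 = 46 inches.
46 inches × 2.54 = 116.84 cm.
10/5 = 2 sts per cm; 116.84 × 2 = 233.68 sts.
Next multiple of 11 → 242.
33 inches = 83.82 cm; × 2.667 = 223.52 → 224 rows.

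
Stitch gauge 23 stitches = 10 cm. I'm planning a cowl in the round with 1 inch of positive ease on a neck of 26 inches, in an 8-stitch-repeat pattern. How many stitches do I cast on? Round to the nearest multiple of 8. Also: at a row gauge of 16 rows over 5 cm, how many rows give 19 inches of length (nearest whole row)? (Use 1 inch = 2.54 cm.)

Finished = 26 + 1 = 27 inches.
27 inches × 2.54 = 68.58 cm.
23/10 = 2.3 sts per cm; 68.58 × 2.3 = 157.73 sts.
Nearest multiple of 8 → 160.
19 inches = 48.26 cm; × 3.2 = 154.43 → 154 rows.

Cast on 160 stitches; work 154 rows.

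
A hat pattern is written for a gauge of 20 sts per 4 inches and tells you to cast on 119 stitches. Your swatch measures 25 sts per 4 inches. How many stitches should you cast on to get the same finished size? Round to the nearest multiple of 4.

Cast on 148 stitches.

Scale factor = 25 / 20 = 1.250.
119 × 25 / 20 = 148.75 sts.
→ 148 sts.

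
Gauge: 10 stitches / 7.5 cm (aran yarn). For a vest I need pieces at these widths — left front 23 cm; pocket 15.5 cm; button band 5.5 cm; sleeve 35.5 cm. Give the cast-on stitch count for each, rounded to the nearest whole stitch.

left front 31; pocket 21; button band 7; sleeve 47.

Rate = 10/7.5 = 1.333 sts per cm.
left front: 23 × 1.333 = 30.67 → 31.
pocket: 15.5 × 1.333 = 20.67 → 21.
button band: 5.5 × 1.333 = 7.33 → 7.
sleeve: 35.5 × 1.333 = 47.33 → 47.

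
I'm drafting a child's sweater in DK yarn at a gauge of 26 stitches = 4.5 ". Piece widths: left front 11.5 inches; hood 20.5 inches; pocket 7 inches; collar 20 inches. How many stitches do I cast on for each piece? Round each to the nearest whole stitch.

left front 66; hood 118; pocket 40; collar 116.

Rate = 26/4.5 = 5.778 sts per in.
left front: 11.5 × 5.778 = 66.44 → 66.
hood: 20.5 × 5.778 = 118.44 → 118.
pocket: 7 × 5.778 = 40.44 → 40.
collar: 20 × 5.778 = 115.56 → 116.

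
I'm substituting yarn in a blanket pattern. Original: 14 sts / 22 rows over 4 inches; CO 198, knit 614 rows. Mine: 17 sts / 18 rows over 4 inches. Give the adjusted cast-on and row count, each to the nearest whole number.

Cast on 240 stitches; work 502 rows.

Stitches: 198 × 17/14 = 240.43 → 240.
Rows: 614 × 18/22 = 502.36 → 502.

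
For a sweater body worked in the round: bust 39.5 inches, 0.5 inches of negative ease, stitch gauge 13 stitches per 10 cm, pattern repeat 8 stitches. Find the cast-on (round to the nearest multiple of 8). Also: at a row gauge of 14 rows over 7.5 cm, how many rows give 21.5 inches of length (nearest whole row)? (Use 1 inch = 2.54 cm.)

Cast on 128 stitches; work 102 rows.

Finished = 39.5 − 0.5 = 39 inches.
39 inches × 2.54 = 99.06 cm.
13/10 = 1.3 sts per cm; 99.06 × 1.3 = 128.78 sts.
Nearest multiple of 8 → 128.
21.5 inches = 54.61 cm; × 1.867 = 101.94 → 102 rows.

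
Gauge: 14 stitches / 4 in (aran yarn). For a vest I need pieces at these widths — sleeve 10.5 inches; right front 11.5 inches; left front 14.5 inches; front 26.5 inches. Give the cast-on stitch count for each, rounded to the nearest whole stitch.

Rate = 14/4 = 3.5 sts per in.
sleeve: 10.5 × 3.5 = 36.75 → 37.
right front: 11.5 × 3.5 = 40.25 → 40.
left front: 14.5 × 3.5 = 50.75 → 51.
front: 26.5 × 3.5 = 92.75 → 93.

sleeve 37; right front 40; left front 51; front 93.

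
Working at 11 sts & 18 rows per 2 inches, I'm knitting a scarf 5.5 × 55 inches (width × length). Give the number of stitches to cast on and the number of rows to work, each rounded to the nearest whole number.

Stitch gauge = 11/2 = 5.5 sts/in; 5.5 × 5.5 = 30.25 → 30 sts.
Row gauge = 18/2 = 9 rows/in; 55 × 9 = 495.00 → 495 rows.

Cast on 30 stitches and work 495 rows.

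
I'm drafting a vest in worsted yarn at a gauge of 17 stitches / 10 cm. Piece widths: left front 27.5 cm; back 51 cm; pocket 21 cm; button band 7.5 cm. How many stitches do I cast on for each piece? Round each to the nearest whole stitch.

left front 47; back 87; pocket 36; button band 13.

Rate = 17/10 = 1.7 sts per cm.
left front: 27.5 × 1.7 = 46.75 → 47.
back: 51 × 1.7 = 86.70 → 87.
pocket: 21 × 1.7 = 35.70 → 36.
button band: 7.5 × 1.7 = 12.75 → 13.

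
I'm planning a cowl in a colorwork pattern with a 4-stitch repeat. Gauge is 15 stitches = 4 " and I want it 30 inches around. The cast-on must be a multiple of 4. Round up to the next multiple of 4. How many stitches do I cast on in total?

15 / 4 = 3.75 sts per inch.
30 × 3.75 = 112.50 sts.
Next multiple of 4: 116.

Cast on 116 stitches.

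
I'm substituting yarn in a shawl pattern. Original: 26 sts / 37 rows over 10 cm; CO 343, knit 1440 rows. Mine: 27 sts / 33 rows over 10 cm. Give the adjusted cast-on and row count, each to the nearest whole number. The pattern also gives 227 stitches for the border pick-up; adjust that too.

Cast on 356 stitches; work 1284 rows; border pick-up 236 stitches.

Stitches: 343 × 27/26 = 356.19 → 356.
Rows: 1440 × 33/37 = 1284.32 → 1284.
border pick-up: 227 × 27/26 = 235.73 → 236.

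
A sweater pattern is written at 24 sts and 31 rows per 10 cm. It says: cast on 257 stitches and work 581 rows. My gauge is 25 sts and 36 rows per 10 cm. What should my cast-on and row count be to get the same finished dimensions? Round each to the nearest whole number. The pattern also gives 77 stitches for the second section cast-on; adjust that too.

Stitches: 257 × 25/24 = 267.71 → 268.
Rows: 581 × 36/31 = 674.71 → 675.
second section cast-on: 77 × 25/24 = 80.21 → 80.

Cast on 268 stitches; work 675 rows; second section cast-on 80 stitches.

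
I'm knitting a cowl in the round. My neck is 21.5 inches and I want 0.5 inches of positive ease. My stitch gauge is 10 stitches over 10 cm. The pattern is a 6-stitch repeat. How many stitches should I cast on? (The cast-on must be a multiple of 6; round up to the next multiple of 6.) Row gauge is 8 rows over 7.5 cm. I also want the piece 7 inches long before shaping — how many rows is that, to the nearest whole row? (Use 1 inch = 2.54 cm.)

Finished = 21.5 + 0.5 = 22 inches.
22 inches × 2.54 = 55.88 cm.
10/10 = 1 sts per cm; 55.88 × 1 = 55.88 sts.
Next multiple of 6 → 60.
7 inches = 17.78 cm; × 1.067 = 18.97 → 19 rows.

Cast on 60 stitches; work 19 rows.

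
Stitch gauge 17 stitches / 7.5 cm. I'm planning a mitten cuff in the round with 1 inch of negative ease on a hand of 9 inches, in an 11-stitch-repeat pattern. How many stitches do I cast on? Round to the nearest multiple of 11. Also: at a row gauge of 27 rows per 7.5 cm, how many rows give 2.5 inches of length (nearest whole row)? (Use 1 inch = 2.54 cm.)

Finished = 9 − 1 = 8 inches.
8 inches × 2.54 = 20.32 cm.
17/7.5 = 2.267 sts per cm; 20.32 × 2.267 = 46.06 sts.
Nearest multiple of 11 → 44.
2.5 inches = 6.35 cm; × 3.6 = 22.86 → 23 rows.

Cast on 44 stitches; work 23 rows.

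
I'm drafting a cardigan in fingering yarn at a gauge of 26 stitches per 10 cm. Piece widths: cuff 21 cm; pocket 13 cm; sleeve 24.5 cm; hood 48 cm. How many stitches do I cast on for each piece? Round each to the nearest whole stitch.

Rate = 26/10 = 2.6 sts per cm.
cuff: 21 × 2.6 = 54.60 → 55.
pocket: 13 × 2.6 = 33.80 → 34.
sleeve: 24.5 × 2.6 = 63.70 → 64.
hood: 48 × 2.6 = 124.80 → 125.

cuff 55; pocket 34; sleeve 64; hood 125.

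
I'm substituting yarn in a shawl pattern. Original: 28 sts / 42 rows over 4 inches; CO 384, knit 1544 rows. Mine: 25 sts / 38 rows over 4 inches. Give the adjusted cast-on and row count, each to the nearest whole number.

Cast on 343 stitches; work 1397 rows.

Stitches: 384 × 25/28 = 342.86 → 343.
Rows: 1544 × 38/42 = 1396.95 → 1397.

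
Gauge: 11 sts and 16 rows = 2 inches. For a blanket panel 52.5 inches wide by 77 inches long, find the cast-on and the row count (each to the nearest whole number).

Cast on 289 stitches and work 616 rows.

Stitch gauge = 11/2 = 5.5 sts/in; 52.5 × 5.5 = 288.75 → 289 sts.
Row gauge = 16/2 = 8 rows/in; 77 × 8 = 616.00 → 616 rows.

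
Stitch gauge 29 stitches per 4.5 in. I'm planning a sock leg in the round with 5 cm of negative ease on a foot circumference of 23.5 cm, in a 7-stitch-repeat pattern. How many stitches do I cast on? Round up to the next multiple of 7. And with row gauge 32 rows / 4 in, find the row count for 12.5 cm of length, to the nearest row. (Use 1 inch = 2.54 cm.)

Cast on 49 stitches; work 39 rows.

Finished = 23.5 − 5 = 18.5 cm.
18.5 cm × 1/2.54 = 7.28 inches.
29/4.5 = 6.444 sts per in; 7.28 × 6.444 = 46.94 sts.
Next multiple of 7 → 49.
12.5 cm = 4.92 inches; × 8 = 39.37 → 39 rows.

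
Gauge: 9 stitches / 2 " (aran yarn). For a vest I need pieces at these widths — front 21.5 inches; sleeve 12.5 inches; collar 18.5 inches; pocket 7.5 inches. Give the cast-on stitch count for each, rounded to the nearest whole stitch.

front 97; sleeve 56; collar 83; pocket 34.

Rate = 9/2 = 4.5 sts per in.
front: 21.5 × 4.5 = 96.75 → 97.
sleeve: 12.5 × 4.5 = 56.25 → 56.
collar: 18.5 × 4.5 = 83.25 → 83.
pocket: 7.5 × 4.5 = 33.75 → 34.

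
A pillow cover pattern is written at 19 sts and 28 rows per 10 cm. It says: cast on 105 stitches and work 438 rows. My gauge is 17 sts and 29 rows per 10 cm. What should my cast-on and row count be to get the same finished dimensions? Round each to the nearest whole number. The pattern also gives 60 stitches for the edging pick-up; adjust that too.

Cast on 94 stitches; work 454 rows; edging pick-up 54 stitches.

Stitches: 105 × 17/19 = 93.95 → 94.
Rows: 438 × 29/28 = 453.64 → 454.
edging pick-up: 60 × 17/19 = 53.68 → 54.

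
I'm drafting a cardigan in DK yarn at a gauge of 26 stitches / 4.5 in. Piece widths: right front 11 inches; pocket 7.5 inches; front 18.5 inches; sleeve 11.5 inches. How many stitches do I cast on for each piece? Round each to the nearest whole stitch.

Rate = 26/4.5 = 5.778 sts per in.
right front: 11 × 5.778 = 63.56 → 64.
pocket: 7.5 × 5.778 = 43.33 → 43.
front: 18.5 × 5.778 = 106.89 → 107.
sleeve: 11.5 × 5.778 = 66.44 → 66.

right front 64; pocket 43; front 107; sleeve 66.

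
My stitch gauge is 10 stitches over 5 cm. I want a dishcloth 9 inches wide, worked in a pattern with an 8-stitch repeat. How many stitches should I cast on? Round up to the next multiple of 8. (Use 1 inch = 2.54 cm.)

9 in = 9 × 2.54 = 22.86 cm.
10 / 5 = 2 sts/cm.
22.86 × 2 = 45.72 sts.
→ 48.

48 stitches.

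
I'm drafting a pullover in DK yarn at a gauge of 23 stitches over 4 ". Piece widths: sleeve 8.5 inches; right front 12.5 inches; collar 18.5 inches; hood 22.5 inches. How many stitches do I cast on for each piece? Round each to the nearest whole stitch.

sleeve 49; right front 72; collar 106; hood 129.

Rate = 23/4 = 5.75 sts per in.
sleeve: 8.5 × 5.75 = 48.88 → 49.
right front: 12.5 × 5.75 = 71.88 → 72.
collar: 18.5 × 5.75 = 106.38 → 106.
hood: 22.5 × 5.75 = 129.38 → 129.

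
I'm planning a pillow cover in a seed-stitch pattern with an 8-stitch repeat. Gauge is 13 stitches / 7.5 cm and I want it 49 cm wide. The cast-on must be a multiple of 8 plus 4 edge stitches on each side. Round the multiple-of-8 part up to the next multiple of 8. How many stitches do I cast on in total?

Cast on 88 stitches.

13 / 7.5 = 1.733 sts per cm.
49 × 1.733 = 84.93 sts.
Less 8 edge sts → 76.93 for the repeat.
Next multiple of 8: 80.
Add back 8 edge sts → 88.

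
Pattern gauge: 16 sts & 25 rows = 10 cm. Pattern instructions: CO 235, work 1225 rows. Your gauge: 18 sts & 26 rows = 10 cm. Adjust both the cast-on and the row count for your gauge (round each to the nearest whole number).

Cast on 264 stitches; work 1274 rows.

Stitches: 235 × 18/16 = 264.38 → 264.
Rows: 1225 × 26/25 = 1274.00 → 1274.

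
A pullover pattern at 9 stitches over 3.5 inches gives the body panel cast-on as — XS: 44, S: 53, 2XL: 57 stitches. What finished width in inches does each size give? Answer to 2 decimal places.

9/3.5 = 2.571 sts per in.
XS: 44 / 2.571 = 17.111 → 17.11 in.
S: 53 / 2.571 = 20.611 → 20.61 in.
2XL: 57 / 2.571 = 22.167 → 22.17 in.

XS 17.11 inches; S 20.61 inches; 2XL 22.17 inches.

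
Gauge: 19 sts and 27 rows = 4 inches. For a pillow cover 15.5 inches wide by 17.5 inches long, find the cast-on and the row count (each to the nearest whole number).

Stitch gauge = 19/4 = 4.75 sts/in; 15.5 × 4.75 = 73.62 → 74 sts.
Row gauge = 27/4 = 6.75 rows/in; 17.5 × 6.75 = 118.12 → 118 rows.

Cast on 74 stitches and work 118 rows.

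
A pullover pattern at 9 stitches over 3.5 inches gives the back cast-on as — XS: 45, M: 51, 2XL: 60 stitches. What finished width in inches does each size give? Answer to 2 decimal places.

9/3.5 = 2.571 sts per in.
XS: 45 / 2.571 = 17.500 → 17.50 in.
M: 51 / 2.571 = 19.833 → 19.83 in.
2XL: 60 / 2.571 = 23.333 → 23.33 in.

XS 17.50 inches; M 19.83 inches; 2XL 23.33 inches.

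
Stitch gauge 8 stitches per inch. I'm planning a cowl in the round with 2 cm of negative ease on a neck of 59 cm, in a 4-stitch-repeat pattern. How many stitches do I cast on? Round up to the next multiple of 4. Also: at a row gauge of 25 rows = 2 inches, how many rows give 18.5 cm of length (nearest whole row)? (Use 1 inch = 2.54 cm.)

Cast on 180 stitches; work 91 rows.

Finished = 59 − 2 = 57 cm.
57 cm × 1/2.54 = 22.44 inches.
8/1 = 8 sts per in; 22.44 × 8 = 179.53 sts.
Next multiple of 4 → 180.
18.5 cm = 7.28 inches; × 12.5 = 91.04 → 91 rows.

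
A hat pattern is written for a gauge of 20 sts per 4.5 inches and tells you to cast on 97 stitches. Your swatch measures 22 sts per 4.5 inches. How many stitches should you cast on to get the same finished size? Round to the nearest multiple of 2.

Scale factor = 22 / 20 = 1.100.
97 × 22 / 20 = 106.70 sts.
→ 106 sts.

Cast on 106 stitches.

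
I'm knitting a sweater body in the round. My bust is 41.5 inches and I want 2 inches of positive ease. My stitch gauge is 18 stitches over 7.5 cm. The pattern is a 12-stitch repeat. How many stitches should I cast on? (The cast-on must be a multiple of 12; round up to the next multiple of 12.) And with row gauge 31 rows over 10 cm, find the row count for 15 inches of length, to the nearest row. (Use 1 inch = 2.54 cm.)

Cast on 276 stitches; work 118 rows.

Finished = 41.5 + 2 = 43.5 inches.
43.5 inches × 2.54 = 110.49 cm.
18/7.5 = 2.4 sts per cm; 110.49 × 2.4 = 265.18 sts.
Next multiple of 12 → 276.
15 inches = 38.10 cm; × 3.1 = 118.11 → 118 rows.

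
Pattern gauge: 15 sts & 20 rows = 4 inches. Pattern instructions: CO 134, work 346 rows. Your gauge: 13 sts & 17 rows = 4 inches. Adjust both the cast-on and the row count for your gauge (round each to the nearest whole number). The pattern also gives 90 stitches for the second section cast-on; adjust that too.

Stitches: 134 × 13/15 = 116.13 → 116.
Rows: 346 × 17/20 = 294.10 → 294.
second section cast-on: 90 × 13/15 = 78.00 → 78.

Cast on 116 stitches; work 294 rows; second section cast-on 78 stitches.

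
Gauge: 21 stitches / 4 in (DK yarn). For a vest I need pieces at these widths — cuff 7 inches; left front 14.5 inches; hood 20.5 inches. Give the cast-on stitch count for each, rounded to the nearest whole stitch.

Rate = 21/4 = 5.25 sts per in.
cuff: 7 × 5.25 = 36.75 → 37.
left front: 14.5 × 5.25 = 76.12 → 76.
hood: 20.5 × 5.25 = 107.62 → 108.

cuff 37; left front 76; hood 108.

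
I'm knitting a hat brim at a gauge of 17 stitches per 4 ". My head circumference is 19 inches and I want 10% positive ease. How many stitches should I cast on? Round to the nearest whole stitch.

Cast on 89 stitches.

Finished = 19 × 1.10 = 20.90 in.
17 / 4 = 4.25 sts per inch.
20.90 × 4.25 = 88.83 sts.
→ 89 sts.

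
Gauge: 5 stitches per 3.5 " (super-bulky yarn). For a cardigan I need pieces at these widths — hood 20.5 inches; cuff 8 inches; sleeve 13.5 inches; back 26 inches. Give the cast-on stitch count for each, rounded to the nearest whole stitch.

hood 29; cuff 11; sleeve 19; back 37.

Rate = 5/3.5 = 1.429 sts per in.
hood: 20.5 × 1.429 = 29.29 → 29.
cuff: 8 × 1.429 = 11.43 → 11.
sleeve: 13.5 × 1.429 = 19.29 → 19.
back: 26 × 1.429 = 37.14 → 37.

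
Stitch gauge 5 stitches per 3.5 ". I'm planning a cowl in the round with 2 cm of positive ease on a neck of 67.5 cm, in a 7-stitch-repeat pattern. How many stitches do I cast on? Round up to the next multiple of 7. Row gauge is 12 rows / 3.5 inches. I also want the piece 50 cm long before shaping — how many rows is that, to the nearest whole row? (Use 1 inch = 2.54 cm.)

Cast on 42 stitches; work 67 rows.

Finished = 67.5 + 2 = 69.5 cm.
69.5 cm × 1/2.54 = 27.36 inches.
5/3.5 = 1.429 sts per in; 27.36 × 1.429 = 39.09 sts.
Next multiple of 7 → 42.
50 cm = 19.69 inches; × 3.429 = 67.49 → 67 rows.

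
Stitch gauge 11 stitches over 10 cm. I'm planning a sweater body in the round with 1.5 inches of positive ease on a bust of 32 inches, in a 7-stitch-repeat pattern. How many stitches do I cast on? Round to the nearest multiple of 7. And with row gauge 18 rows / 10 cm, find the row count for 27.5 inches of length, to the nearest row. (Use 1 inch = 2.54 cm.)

Finished = 32 + 1.5 = 33.5 inches.
33.5 inches × 2.54 = 85.09 cm.
11/10 = 1.1 sts per cm; 85.09 × 1.1 = 93.60 sts.
Nearest multiple of 7 → 91.
27.5 inches = 69.85 cm; × 1.8 = 125.73 → 126 rows.

Cast on 91 stitches; work 126 rows.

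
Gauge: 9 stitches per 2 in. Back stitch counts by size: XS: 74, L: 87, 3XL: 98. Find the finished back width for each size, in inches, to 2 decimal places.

XS 16.44 inches; L 19.33 inches; 3XL 21.78 inches.

9/2 = 4.5 sts per in.
XS: 74 / 4.5 = 16.444 → 16.44 in.
L: 87 / 4.5 = 19.333 → 19.33 in.
3XL: 98 / 4.5 = 21.778 → 21.78 in.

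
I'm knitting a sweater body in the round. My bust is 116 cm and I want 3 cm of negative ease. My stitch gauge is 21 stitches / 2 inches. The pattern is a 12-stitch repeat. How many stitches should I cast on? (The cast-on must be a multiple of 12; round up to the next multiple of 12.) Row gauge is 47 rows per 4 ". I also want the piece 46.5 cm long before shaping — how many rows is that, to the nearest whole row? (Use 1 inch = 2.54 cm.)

Cast on 468 stitches; work 215 rows.

Finished = 116 − 3 = 113 cm.
113 cm × 1/2.54 = 44.49 inches.
21/2 = 10.5 sts per in; 44.49 × 10.5 = 467.13 sts.
Next multiple of 12 → 468.
46.5 cm = 18.31 inches; × 11.75 = 215.11 → 215 rows.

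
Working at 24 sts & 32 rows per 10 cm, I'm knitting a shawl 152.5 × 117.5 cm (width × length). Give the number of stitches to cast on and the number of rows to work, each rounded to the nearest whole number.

Stitch gauge = 24/10 = 2.4 sts/cm; 152.5 × 2.4 = 366.00 → 366 sts.
Row gauge = 32/10 = 3.2 rows/cm; 117.5 × 3.2 = 376.00 → 376 rows.

Cast on 366 stitches and work 376 rows.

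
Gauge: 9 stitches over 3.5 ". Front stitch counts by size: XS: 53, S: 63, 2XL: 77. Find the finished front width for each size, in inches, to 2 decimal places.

XS 20.61 inches; S 24.50 inches; 2XL 29.94 inches.

9/3.5 = 2.571 sts per in.
XS: 53 / 2.571 = 20.611 → 20.61 in.
S: 63 / 2.571 = 24.500 → 24.50 in.
2XL: 77 / 2.571 = 29.944 → 29.94 in.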